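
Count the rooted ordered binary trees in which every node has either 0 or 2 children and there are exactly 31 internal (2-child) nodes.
C_31 = 14544636039226909

These full binary trees are counted by the Catalan number C_n = (1/(n + 1)) · C(2n, n). For n = 31: C_31 = (1/32) · C(62, 31) = 465428353255261088/32 = 14544636039226909.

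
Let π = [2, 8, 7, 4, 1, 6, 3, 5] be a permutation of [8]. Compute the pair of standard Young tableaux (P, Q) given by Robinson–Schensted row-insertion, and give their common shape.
P = [1, 3, 5] / [2, 4, 6] / [7] / [8];  Q = [1, 2, 6] / [3, 7, 8] / [4] / [5];  common shape = (3, 3, 1, 1)

Row-insert the values π_1, π_2, … into P one at a time, bumping the leftmost entry strictly greater than the inserted value down to the next row. The recording tableau Q records, in position (i, j), the step at which that cell was added to P.
  Insert 2 (step 1): P = [2];  Q = [1]
  Insert 8 (step 2): P = [2, 8];  Q = [1, 2]
  Insert 7 (step 3): P = [2, 7] / [8];  Q = [1, 2] / [3]
  Insert 4 (step 4): P = [2, 4] / [7] / [8];  Q = [1, 2] / [3] / [4]
  Insert 1 (step 5): P = [1, 4] / [2] / [7] / [8];  Q = [1, 2] / [3] / [4] / [5]
  Insert 6 (step 6): P = [1, 4, 6] / [2] / [7] / [8];  Q = [1, 2, 6] / [3] / [4] / [5]
  Insert 3 (step 7): P = [1, 3, 6] / [2, 4] / [7] / [8];  Q = [1, 2, 6] / [3, 7] / [4] / [5]
  Insert 5 (step 8): P = [1, 3, 5] / [2, 4, 6] / [7] / [8];  Q = [1, 2, 6] / [3, 7, 8] / [4] / [5]
Final shape: (3, 3, 1, 1).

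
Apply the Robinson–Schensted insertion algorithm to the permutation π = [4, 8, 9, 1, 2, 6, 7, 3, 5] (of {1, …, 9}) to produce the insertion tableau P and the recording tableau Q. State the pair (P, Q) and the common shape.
P = [1, 2, 3, 5] / [4, 6, 7] / [8, 9];  Q = [1, 2, 3, 7] / [4, 5, 6] / [8, 9];  common shape = (4, 3, 2)

Row-insert the values π_1, π_2, … into P one at a time, bumping the leftmost entry strictly greater than the inserted value down to the next row. The recording tableau Q records, in position (i, j), the step at which that cell was added to P.
  Insert 4 (step 1): P = [4];  Q = [1]
  Insert 8 (step 2): P = [4, 8];  Q = [1, 2]
  Insert 9 (step 3): P = [4, 8, 9];  Q = [1, 2, 3]
  Insert 1 (step 4): P = [1, 8, 9] / [4];  Q = [1, 2, 3] / [4]
  Insert 2 (step 5): P = [1, 2, 9] / [4, 8];  Q = [1, 2, 3] / [4, 5]
  Insert 6 (step 6): P = [1, 2, 6] / [4, 8, 9];  Q = [1, 2, 3] / [4, 5, 6]
  Insert 7 (step 7): P = [1, 2, 6, 7] / [4, 8, 9];  Q = [1, 2, 3, 7] / [4, 5, 6]
  Insert 3 (step 8): P = [1, 2, 3, 7] / [4, 6, 9] / [8];  Q = [1, 2, 3, 7] / [4, 5, 6] / [8]
  Insert 5 (step 9): P = [1, 2, 3, 5] / [4, 6, 7] / [8, 9];  Q = [1, 2, 3, 7] / [4, 5, 6] / [8, 9]
Final shape: (4, 3, 2).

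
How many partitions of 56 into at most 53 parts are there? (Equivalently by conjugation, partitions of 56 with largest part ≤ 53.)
p(56, parts ≤ 53) = 526819

Use the recurrence p(n, m) = p(n, m−1) + p(n−m, m): either the largest part is < m (count p(n, m−1)) or the largest part is exactly m (remove one copy of m, count p(n−m, m)). With p(0, ·) = 1 this gives p(56, parts ≤ 53) = 526819. (By conjugating Young diagrams, this also counts partitions of 56 into at most 53 parts.)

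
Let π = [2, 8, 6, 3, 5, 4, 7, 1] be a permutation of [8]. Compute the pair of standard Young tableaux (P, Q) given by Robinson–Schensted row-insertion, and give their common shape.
P = [1, 3, 4, 7] / [2] / [5] / [6] / [8];  Q = [1, 2, 5, 7] / [3] / [4] / [6] / [8];  common shape = (4, 1, 1, 1, 1)

Row-insert the values π_1, π_2, … into P one at a time, bumping the leftmost entry strictly greater than the inserted value down to the next row. The recording tableau Q records, in position (i, j), the step at which that cell was added to P.
  Insert 2 (step 1): P = [2];  Q = [1]
  Insert 8 (step 2): P = [2, 8];  Q = [1, 2]
  Insert 6 (step 3): P = [2, 6] / [8];  Q = [1, 2] / [3]
  Insert 3 (step 4): P = [2, 3] / [6] / [8];  Q = [1, 2] / [3] / [4]
  Insert 5 (step 5): P = [2, 3, 5] / [6] / [8];  Q = [1, 2, 5] / [3] / [4]
  Insert 4 (step 6): P = [2, 3, 4] / [5] / [6] / [8];  Q = [1, 2, 5] / [3] / [4] / [6]
  Insert 7 (step 7): P = [2, 3, 4, 7] / [5] / [6] / [8];  Q = [1, 2, 5, 7] / [3] / [4] / [6]
  Insert 1 (step 8): P = [1, 3, 4, 7] / [2] / [5] / [6] / [8];  Q = [1, 2, 5, 7] / [3] / [4] / [6] / [8]
Final shape: (4, 1, 1, 1, 1).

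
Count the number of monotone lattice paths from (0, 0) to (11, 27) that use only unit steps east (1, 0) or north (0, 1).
Number of paths = 1203322288

A monotone lattice path from (0, 0) to (11, 27) consists of 11 east steps and 27 north steps in some order, so it is determined by which 11 of the 38 steps are east. The count is C(38, 11) = 1203322288.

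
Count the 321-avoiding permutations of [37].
C_37 = 45950804324621742364

These 321-avoiding permutations are counted by the Catalan number C_n = (1/(n + 1)) · C(2n, n). For n = 37: C_37 = (1/38) · C(74, 37) = 1746130564335626209832/38 = 45950804324621742364.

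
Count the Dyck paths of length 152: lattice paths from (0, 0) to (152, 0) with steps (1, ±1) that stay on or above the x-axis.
C_76 = 4790408930363303911328386208394864461024520

These Dyck paths are counted by the Catalan number C_n = (1/(n + 1)) · C(2n, n). For n = 76: C_76 = (1/77) · C(152, 76) = 368861487637974401172285738046404563498888040/77 = 4790408930363303911328386208394864461024520.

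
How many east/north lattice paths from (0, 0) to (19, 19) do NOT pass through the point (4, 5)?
Number of paths = 25572860040

Total paths from (0, 0) to (19, 19): C(38, 19) = 35345263800. Paths through (4, 5): (paths (0, 0) → (4, 5)) × (paths (4, 5) → (19, 19)) = C(9, 4) · C(29, 15) = 126 · 77558760 = 9772403760. Avoidance count = 35345263800 − 9772403760 = 25572860040.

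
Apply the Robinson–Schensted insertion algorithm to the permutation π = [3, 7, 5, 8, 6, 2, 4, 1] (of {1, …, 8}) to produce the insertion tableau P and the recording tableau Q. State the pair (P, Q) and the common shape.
P = [1, 4, 6] / [2, 5] / [3, 8] / [7];  Q = [1, 2, 4] / [3, 5] / [6, 7] / [8];  common shape = (3, 2, 2, 1)

Row-insert the values π_1, π_2, … into P one at a time, bumping the leftmost entry strictly greater than the inserted value down to the next row. The recording tableau Q records, in position (i, j), the step at which that cell was added to P.
  Insert 3 (step 1): P = [3];  Q = [1]
  Insert 7 (step 2): P = [3, 7];  Q = [1, 2]
  Insert 5 (step 3): P = [3, 5] / [7];  Q = [1, 2] / [3]
  Insert 8 (step 4): P = [3, 5, 8] / [7];  Q = [1, 2, 4] / [3]
  Insert 6 (step 5): P = [3, 5, 6] / [7, 8];  Q = [1, 2, 4] / [3, 5]
  Insert 2 (step 6): P = [2, 5, 6] / [3, 8] / [7];  Q = [1, 2, 4] / [3, 5] / [6]
  Insert 4 (step 7): P = [2, 4, 6] / [3, 5] / [7, 8];  Q = [1, 2, 4] / [3, 5] / [6, 7]
  Insert 1 (step 8): P = [1, 4, 6] / [2, 5] / [3, 8] / [7];  Q = [1, 2, 4] / [3, 5] / [6, 7] / [8]
Final shape: (3, 2, 2, 1).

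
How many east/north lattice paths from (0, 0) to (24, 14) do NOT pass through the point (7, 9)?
Number of paths = 9368293140

Total paths from (0, 0) to (24, 14): C(38, 24) = 9669554100. Paths through (7, 9): (paths (0, 0) → (7, 9)) × (paths (7, 9) → (24, 14)) = C(16, 7) · C(22, 17) = 11440 · 26334 = 301260960. Avoidance count = 9669554100 − 301260960 = 9368293140.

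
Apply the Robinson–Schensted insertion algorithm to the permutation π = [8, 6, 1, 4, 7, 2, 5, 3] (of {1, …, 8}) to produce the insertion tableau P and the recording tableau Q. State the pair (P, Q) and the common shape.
P = [1, 2, 3] / [4, 5] / [6, 7] / [8];  Q = [1, 4, 5] / [2, 7] / [3, 8] / [6];  common shape = (3, 2, 2, 1)

Row-insert the values π_1, π_2, … into P one at a time, bumping the leftmost entry strictly greater than the inserted value down to the next row. The recording tableau Q records, in position (i, j), the step at which that cell was added to P.
  Insert 8 (step 1): P = [8];  Q = [1]
  Insert 6 (step 2): P = [6] / [8];  Q = [1] / [2]
  Insert 1 (step 3): P = [1] / [6] / [8];  Q = [1] / [2] / [3]
  Insert 4 (step 4): P = [1, 4] / [6] / [8];  Q = [1, 4] / [2] / [3]
  Insert 7 (step 5): P = [1, 4, 7] / [6] / [8];  Q = [1, 4, 5] / [2] / [3]
  Insert 2 (step 6): P = [1, 2, 7] / [4] / [6] / [8];  Q = [1, 4, 5] / [2] / [3] / [6]
  Insert 5 (step 7): P = [1, 2, 5] / [4, 7] / [6] / [8];  Q = [1, 4, 5] / [2, 7] / [3] / [6]
  Insert 3 (step 8): P = [1, 2, 3] / [4, 5] / [6, 7] / [8];  Q = [1, 4, 5] / [2, 7] / [3, 8] / [6]
Final shape: (3, 2, 2, 1).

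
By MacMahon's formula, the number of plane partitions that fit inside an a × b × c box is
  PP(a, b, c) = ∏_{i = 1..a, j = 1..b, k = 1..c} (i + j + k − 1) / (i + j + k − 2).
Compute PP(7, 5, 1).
PP(7, 5, 1) = 792

Evaluate the triple product over i = 1..7, j = 1..5, k = 1..1. The factors are (2/1) · (3/2) · (4/3) · (5/4) · (6/5) · (3/2) · (4/3) · (5/4) · … (35 factors total). The numerators and denominators telescope so the product is an integer; carrying out the multiplication exactly gives PP(7, 5, 1) = 792.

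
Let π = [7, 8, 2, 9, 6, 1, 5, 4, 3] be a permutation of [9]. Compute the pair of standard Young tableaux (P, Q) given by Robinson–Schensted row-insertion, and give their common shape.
P = [1, 3, 9] / [2, 4] / [5, 8] / [6] / [7];  Q = [1, 2, 4] / [3, 5] / [6, 7] / [8] / [9];  common shape = (3, 2, 2, 1, 1)

Row-insert the values π_1, π_2, … into P one at a time, bumping the leftmost entry strictly greater than the inserted value down to the next row. The recording tableau Q records, in position (i, j), the step at which that cell was added to P.
  Insert 7 (step 1): P = [7];  Q = [1]
  Insert 8 (step 2): P = [7, 8];  Q = [1, 2]
  Insert 2 (step 3): P = [2, 8] / [7];  Q = [1, 2] / [3]
  Insert 9 (step 4): P = [2, 8, 9] / [7];  Q = [1, 2, 4] / [3]
  Insert 6 (step 5): P = [2, 6, 9] / [7, 8];  Q = [1, 2, 4] / [3, 5]
  Insert 1 (step 6): P = [1, 6, 9] / [2, 8] / [7];  Q = [1, 2, 4] / [3, 5] / [6]
  Insert 5 (step 7): P = [1, 5, 9] / [2, 6] / [7, 8];  Q = [1, 2, 4] / [3, 5] / [6, 7]
  Insert 4 (step 8): P = [1, 4, 9] / [2, 5] / [6, 8] / [7];  Q = [1, 2, 4] / [3, 5] / [6, 7] / [8]
  Insert 3 (step 9): P = [1, 3, 9] / [2, 4] / [5, 8] / [6] / [7];  Q = [1, 2, 4] / [3, 5] / [6, 7] / [8] / [9]
Final shape: (3, 2, 2, 1, 1).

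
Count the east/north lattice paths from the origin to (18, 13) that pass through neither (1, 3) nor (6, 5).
Number of paths = 124891275

Inclusion–exclusion. Total paths: C(31, 18) = 206253075. Through P₁: C(4, 1)·C(27, 17) = 33745140. Through P₂: C(11, 6)·C(20, 12) = 58198140. Since P₁ is strictly southwest of P₂, a monotone path through both must visit P₁ then P₂; paths through both = C(4, 1)·C(7, 5)·C(20, 12) = 10581480. Avoid both = 206253075 − 33745140 − 58198140 + 10581480 = 124891275.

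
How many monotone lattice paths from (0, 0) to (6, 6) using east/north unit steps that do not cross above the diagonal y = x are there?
C_6 = 132

These NE paths below the diagonal are counted by the Catalan number C_n = (1/(n + 1)) · C(2n, n). For n = 6: C_6 = (1/7) · C(12, 6) = 924/7 = 132.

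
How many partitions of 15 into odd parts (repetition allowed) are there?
p_odd(15) = 27

Partitions of 15 using only odd parts 1, 3, 5, …: 15, 13+1+1, 11+3+1, 11+1+1+1+1, 9+5+1, 9+3+3, 9+3+1+1+1, 9+1+1+1+1+1+1, 7+7+1, 7+5+3, 7+5+1+1+1, 7+3+3+1+1, 7+3+1+1+1+1+1, 7+1+1+1+1+1+1+1+1, 5+5+5, 5+5+3+1+1, 5+5+1+1+1+1+1, 5+3+3+3+1, 5+3+3+1+1+1+1, 5+3+1+1+1+1+1+1+1, 5+1+1+1+1+1+1+1+1+1+1, 3+3+3+3+3, 3+3+3+3+1+1+1, 3+3+3+1+1+1+1+1+1, 3+3+1+1+1+1+1+1+1+1+1, 3+1+1+1+1+1+1+1+1+1+1+1+1, 1+1+1+1+1+1+1+1+1+1+1+1+1+1+1. There are 27. (Euler: this equals q(15), the number of distinct-part partitions.)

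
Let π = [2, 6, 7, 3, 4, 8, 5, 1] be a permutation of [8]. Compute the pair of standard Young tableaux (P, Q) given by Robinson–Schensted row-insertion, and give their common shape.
P = [1, 3, 4, 5] / [2, 7, 8] / [6];  Q = [1, 2, 3, 6] / [4, 5, 7] / [8];  common shape = (4, 3, 1)

Row-insert the values π_1, π_2, … into P one at a time, bumping the leftmost entry strictly greater than the inserted value down to the next row. The recording tableau Q records, in position (i, j), the step at which that cell was added to P.
  Insert 2 (step 1): P = [2];  Q = [1]
  Insert 6 (step 2): P = [2, 6];  Q = [1, 2]
  Insert 7 (step 3): P = [2, 6, 7];  Q = [1, 2, 3]
  Insert 3 (step 4): P = [2, 3, 7] / [6];  Q = [1, 2, 3] / [4]
  Insert 4 (step 5): P = [2, 3, 4] / [6, 7];  Q = [1, 2, 3] / [4, 5]
  Insert 8 (step 6): P = [2, 3, 4, 8] / [6, 7];  Q = [1, 2, 3, 6] / [4, 5]
  Insert 5 (step 7): P = [2, 3, 4, 5] / [6, 7, 8];  Q = [1, 2, 3, 6] / [4, 5, 7]
  Insert 1 (step 8): P = [1, 3, 4, 5] / [2, 7, 8] / [6];  Q = [1, 2, 3, 6] / [4, 5, 7] / [8]
Final shape: (4, 3, 1).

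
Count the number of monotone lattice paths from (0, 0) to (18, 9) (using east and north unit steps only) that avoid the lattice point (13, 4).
Number of paths = 4087065

Total paths from (0, 0) to (18, 9): C(27, 18) = 4686825. Paths through (13, 4): (paths (0, 0) → (13, 4)) × (paths (13, 4) → (18, 9)) = C(17, 13) · C(10, 5) = 2380 · 252 = 599760. Avoidance count = 4686825 − 599760 = 4087065.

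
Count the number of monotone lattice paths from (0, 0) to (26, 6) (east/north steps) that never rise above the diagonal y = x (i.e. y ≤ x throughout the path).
Number of paths = 704816

By the reflection principle (André's argument), the number of monotone paths to (26, 6) with n ≤ m that never go above y = x is C(32, 26) − C(32, 27) = 906192 − 201376 = 704816.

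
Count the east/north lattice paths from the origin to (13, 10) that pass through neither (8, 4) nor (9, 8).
Number of paths = 587851

Inclusion–exclusion. Total paths: C(23, 13) = 1144066. Through P₁: C(12, 8)·C(11, 5) = 228690. Through P₂: C(17, 9)·C(6, 4) = 364650. Since P₁ is strictly southwest of P₂, a monotone path through both must visit P₁ then P₂; paths through both = C(12, 8)·C(5, 1)·C(6, 4) = 37125. Avoid both = 1144066 − 228690 − 364650 + 37125 = 587851.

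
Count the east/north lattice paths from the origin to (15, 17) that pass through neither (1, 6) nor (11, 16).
Number of paths = 475797905

Inclusion–exclusion. Total paths: C(32, 15) = 565722720. Through P₁: C(7, 1)·C(25, 14) = 31201800. Through P₂: C(27, 11)·C(5, 4) = 65189475. Since P₁ is strictly southwest of P₂, a monotone path through both must visit P₁ then P₂; paths through both = C(7, 1)·C(20, 10)·C(5, 4) = 6466460. Avoid both = 565722720 − 31201800 − 65189475 + 6466460 = 475797905.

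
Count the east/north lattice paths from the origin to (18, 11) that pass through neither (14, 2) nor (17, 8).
Number of paths = 30225510

Inclusion–exclusion. Total paths: C(29, 18) = 34597290. Through P₁: C(16, 14)·C(13, 4) = 85800. Through P₂: C(25, 17)·C(4, 1) = 4326300. Since P₁ is strictly southwest of P₂, a monotone path through both must visit P₁ then P₂; paths through both = C(16, 14)·C(9, 3)·C(4, 1) = 40320. Avoid both = 34597290 − 85800 − 4326300 + 40320 = 30225510.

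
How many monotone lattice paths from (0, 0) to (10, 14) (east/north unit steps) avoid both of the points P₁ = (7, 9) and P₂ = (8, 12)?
Number of paths = 839356

Inclusion–exclusion. Total paths: C(24, 10) = 1961256. Through P₁: C(16, 7)·C(8, 3) = 640640. Through P₂: C(20, 8)·C(4, 2) = 755820. Since P₁ is strictly southwest of P₂, a monotone path through both must visit P₁ then P₂; paths through both = C(16, 7)·C(4, 1)·C(4, 2) = 274560. Avoid both = 1961256 − 640640 − 755820 + 274560 = 839356.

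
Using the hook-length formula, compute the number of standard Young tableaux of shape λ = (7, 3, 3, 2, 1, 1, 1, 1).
# SYT of shape (7, 3, 3, 2, 1, 1, 1, 1) = 23094500

Hook-length formula: f^λ = n! / Π hook(c), product over all cells c of the Young diagram. For λ = (7, 3, 3, 2, 1, 1, 1, 1), n = 19 boxes. Hook lengths by row (left-to-right, top-to-bottom): [14, 9, 7, 4, 3, 2, 1]; [9, 4, 2]; [8, 3, 1]; [6, 1]; [4]; [3]; [2]; [1]. Product of hooks = 5267275776. So f^λ = 19! / 5267275776 = 121645100408832000 / 5267275776 = 23094500.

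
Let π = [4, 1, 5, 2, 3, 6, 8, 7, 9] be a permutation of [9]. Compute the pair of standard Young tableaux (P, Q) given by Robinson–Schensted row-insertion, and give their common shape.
P = [1, 2, 3, 6, 7, 9] / [4, 5, 8];  Q = [1, 3, 5, 6, 7, 9] / [2, 4, 8];  common shape = (6, 3)

Row-insert the values π_1, π_2, … into P one at a time, bumping the leftmost entry strictly greater than the inserted value down to the next row. The recording tableau Q records, in position (i, j), the step at which that cell was added to P.
  Insert 4 (step 1): P = [4];  Q = [1]
  Insert 1 (step 2): P = [1] / [4];  Q = [1] / [2]
  Insert 5 (step 3): P = [1, 5] / [4];  Q = [1, 3] / [2]
  Insert 2 (step 4): P = [1, 2] / [4, 5];  Q = [1, 3] / [2, 4]
  Insert 3 (step 5): P = [1, 2, 3] / [4, 5];  Q = [1, 3, 5] / [2, 4]
  Insert 6 (step 6): P = [1, 2, 3, 6] / [4, 5];  Q = [1, 3, 5, 6] / [2, 4]
  Insert 8 (step 7): P = [1, 2, 3, 6, 8] / [4, 5];  Q = [1, 3, 5, 6, 7] / [2, 4]
  Insert 7 (step 8): P = [1, 2, 3, 6, 7] / [4, 5, 8];  Q = [1, 3, 5, 6, 7] / [2, 4, 8]
  Insert 9 (step 9): P = [1, 2, 3, 6, 7, 9] / [4, 5, 8];  Q = [1, 3, 5, 6, 7, 9] / [2, 4, 8]
Final shape: (6, 3).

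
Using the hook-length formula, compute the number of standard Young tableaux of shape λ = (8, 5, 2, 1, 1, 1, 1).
# SYT of shape (8, 5, 2, 1, 1, 1, 1) = 17736576

Hook-length formula: f^λ = n! / Π hook(c), product over all cells c of the Young diagram. For λ = (8, 5, 2, 1, 1, 1, 1), n = 19 boxes. Hook lengths by row (left-to-right, top-to-bottom): [14, 9, 7, 6, 5, 3, 2, 1]; [10, 5, 3, 2, 1]; [6, 1]; [4]; [3]; [2]; [1]. Product of hooks = 6858432000. So f^λ = 19! / 6858432000 = 121645100408832000 / 6858432000 = 17736576.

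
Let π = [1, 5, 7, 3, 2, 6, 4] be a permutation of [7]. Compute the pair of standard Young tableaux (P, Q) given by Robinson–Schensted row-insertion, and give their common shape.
P = [1, 2, 4] / [3, 6] / [5, 7];  Q = [1, 2, 3] / [4, 6] / [5, 7];  common shape = (3, 2, 2)

Row-insert the values π_1, π_2, … into P one at a time, bumping the leftmost entry strictly greater than the inserted value down to the next row. The recording tableau Q records, in position (i, j), the step at which that cell was added to P.
  Insert 1 (step 1): P = [1];  Q = [1]
  Insert 5 (step 2): P = [1, 5];  Q = [1, 2]
  Insert 7 (step 3): P = [1, 5, 7];  Q = [1, 2, 3]
  Insert 3 (step 4): P = [1, 3, 7] / [5];  Q = [1, 2, 3] / [4]
  Insert 2 (step 5): P = [1, 2, 7] / [3] / [5];  Q = [1, 2, 3] / [4] / [5]
  Insert 6 (step 6): P = [1, 2, 6] / [3, 7] / [5];  Q = [1, 2, 3] / [4, 6] / [5]
  Insert 4 (step 7): P = [1, 2, 4] / [3, 6] / [5, 7];  Q = [1, 2, 3] / [4, 6] / [5, 7]
Final shape: (3, 2, 2).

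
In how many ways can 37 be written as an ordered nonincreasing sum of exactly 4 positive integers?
p(37, 4 parts) = 378

Partitions of n into exactly k parts are in bijection with partitions of n − k into at most k parts (subtract 1 from each part). So p(37, exactly 4) = p(33, parts ≤ 4). Computing via the recurrence p(m, j) = p(m, j−1) + p(m−j, j) gives 378.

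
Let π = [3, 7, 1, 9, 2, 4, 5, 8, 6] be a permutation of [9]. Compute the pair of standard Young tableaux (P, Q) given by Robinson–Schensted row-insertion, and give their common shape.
P = [1, 2, 4, 5, 6] / [3, 7, 8] / [9];  Q = [1, 2, 4, 7, 8] / [3, 5, 6] / [9];  common shape = (5, 3, 1)

Row-insert the values π_1, π_2, … into P one at a time, bumping the leftmost entry strictly greater than the inserted value down to the next row. The recording tableau Q records, in position (i, j), the step at which that cell was added to P.
  Insert 3 (step 1): P = [3];  Q = [1]
  Insert 7 (step 2): P = [3, 7];  Q = [1, 2]
  Insert 1 (step 3): P = [1, 7] / [3];  Q = [1, 2] / [3]
  Insert 9 (step 4): P = [1, 7, 9] / [3];  Q = [1, 2, 4] / [3]
  Insert 2 (step 5): P = [1, 2, 9] / [3, 7];  Q = [1, 2, 4] / [3, 5]
  Insert 4 (step 6): P = [1, 2, 4] / [3, 7, 9];  Q = [1, 2, 4] / [3, 5, 6]
  Insert 5 (step 7): P = [1, 2, 4, 5] / [3, 7, 9];  Q = [1, 2, 4, 7] / [3, 5, 6]
  Insert 8 (step 8): P = [1, 2, 4, 5, 8] / [3, 7, 9];  Q = [1, 2, 4, 7, 8] / [3, 5, 6]
  Insert 6 (step 9): P = [1, 2, 4, 5, 6] / [3, 7, 8] / [9];  Q = [1, 2, 4, 7, 8] / [3, 5, 6] / [9]
Final shape: (5, 3, 1).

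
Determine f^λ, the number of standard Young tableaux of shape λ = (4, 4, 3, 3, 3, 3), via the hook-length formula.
# SYT of shape (4, 4, 3, 3, 3, 3) = 6928350

Hook-length formula: f^λ = n! / Π hook(c), product over all cells c of the Young diagram. For λ = (4, 4, 3, 3, 3, 3), n = 20 boxes. Hook lengths by row (left-to-right, top-to-bottom): [9, 8, 7, 2]; [8, 7, 6, 1]; [6, 5, 4]; [5, 4, 3]; [4, 3, 2]; [3, 2, 1]. Product of hooks = 351151718400. So f^λ = 20! / 351151718400 = 2432902008176640000 / 351151718400 = 6928350.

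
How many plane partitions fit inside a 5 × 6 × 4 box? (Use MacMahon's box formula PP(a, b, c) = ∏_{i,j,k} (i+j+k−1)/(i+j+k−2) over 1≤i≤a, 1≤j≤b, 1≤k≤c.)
PP(5, 6, 4) = 133613766

Evaluate the triple product over i = 1..5, j = 1..6, k = 1..4. The factors are (2/1) · (3/2) · (4/3) · (5/4) · (3/2) · (4/3) · (5/4) · (6/5) · … (120 factors total). The numerators and denominators telescope so the product is an integer; carrying out the multiplication exactly gives PP(5, 6, 4) = 133613766.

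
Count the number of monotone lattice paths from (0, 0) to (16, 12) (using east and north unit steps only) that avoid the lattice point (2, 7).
Number of paths = 30003147

Total paths from (0, 0) to (16, 12): C(28, 16) = 30421755. Paths through (2, 7): (paths (0, 0) → (2, 7)) × (paths (2, 7) → (16, 12)) = C(9, 2) · C(19, 14) = 36 · 11628 = 418608. Avoidance count = 30421755 − 418608 = 30003147.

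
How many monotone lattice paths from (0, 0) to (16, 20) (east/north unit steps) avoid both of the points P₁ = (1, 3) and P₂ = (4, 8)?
Number of paths = 4312154954

Inclusion–exclusion. Total paths: C(36, 16) = 7307872110. Through P₁: C(4, 1)·C(32, 15) = 2262890880. Through P₂: C(12, 4)·C(24, 12) = 1338557220. Since P₁ is strictly southwest of P₂, a monotone path through both must visit P₁ then P₂; paths through both = C(4, 1)·C(8, 3)·C(24, 12) = 605730944. Avoid both = 7307872110 − 2262890880 − 1338557220 + 605730944 = 4312154954.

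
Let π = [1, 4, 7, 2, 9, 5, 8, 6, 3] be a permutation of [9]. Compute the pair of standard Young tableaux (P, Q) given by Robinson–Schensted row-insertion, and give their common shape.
P = [1, 2, 3, 6] / [4, 5, 8] / [7] / [9];  Q = [1, 2, 3, 5] / [4, 6, 7] / [8] / [9];  common shape = (4, 3, 1, 1)

Row-insert the values π_1, π_2, … into P one at a time, bumping the leftmost entry strictly greater than the inserted value down to the next row. The recording tableau Q records, in position (i, j), the step at which that cell was added to P.
  Insert 1 (step 1): P = [1];  Q = [1]
  Insert 4 (step 2): P = [1, 4];  Q = [1, 2]
  Insert 7 (step 3): P = [1, 4, 7];  Q = [1, 2, 3]
  Insert 2 (step 4): P = [1, 2, 7] / [4];  Q = [1, 2, 3] / [4]
  Insert 9 (step 5): P = [1, 2, 7, 9] / [4];  Q = [1, 2, 3, 5] / [4]
  Insert 5 (step 6): P = [1, 2, 5, 9] / [4, 7];  Q = [1, 2, 3, 5] / [4, 6]
  Insert 8 (step 7): P = [1, 2, 5, 8] / [4, 7, 9];  Q = [1, 2, 3, 5] / [4, 6, 7]
  Insert 6 (step 8): P = [1, 2, 5, 6] / [4, 7, 8] / [9];  Q = [1, 2, 3, 5] / [4, 6, 7] / [8]
  Insert 3 (step 9): P = [1, 2, 3, 6] / [4, 5, 8] / [7] / [9];  Q = [1, 2, 3, 5] / [4, 6, 7] / [8] / [9]
Final shape: (4, 3, 1, 1).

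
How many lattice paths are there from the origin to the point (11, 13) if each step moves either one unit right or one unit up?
Number of paths = 2496144

A monotone lattice path from (0, 0) to (11, 13) consists of 11 east steps and 13 north steps in some order, so it is determined by which 11 of the 24 steps are east. The count is C(24, 11) = 2496144.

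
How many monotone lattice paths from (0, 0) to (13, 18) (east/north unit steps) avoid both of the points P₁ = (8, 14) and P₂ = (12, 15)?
Number of paths = 102822015

Inclusion–exclusion. Total paths: C(31, 13) = 206253075. Through P₁: C(22, 8)·C(9, 5) = 40291020. Through P₂: C(27, 12)·C(4, 1) = 69535440. Since P₁ is strictly southwest of P₂, a monotone path through both must visit P₁ then P₂; paths through both = C(22, 8)·C(5, 4)·C(4, 1) = 6395400. Avoid both = 206253075 − 40291020 − 69535440 + 6395400 = 102822015.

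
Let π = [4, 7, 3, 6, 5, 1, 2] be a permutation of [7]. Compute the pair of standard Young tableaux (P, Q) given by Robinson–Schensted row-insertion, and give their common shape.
P = [1, 2] / [3, 5] / [4, 6] / [7];  Q = [1, 2] / [3, 4] / [5, 7] / [6];  common shape = (2, 2, 2, 1)

Row-insert the values π_1, π_2, … into P one at a time, bumping the leftmost entry strictly greater than the inserted value down to the next row. The recording tableau Q records, in position (i, j), the step at which that cell was added to P.
  Insert 4 (step 1): P = [4];  Q = [1]
  Insert 7 (step 2): P = [4, 7];  Q = [1, 2]
  Insert 3 (step 3): P = [3, 7] / [4];  Q = [1, 2] / [3]
  Insert 6 (step 4): P = [3, 6] / [4, 7];  Q = [1, 2] / [3, 4]
  Insert 5 (step 5): P = [3, 5] / [4, 6] / [7];  Q = [1, 2] / [3, 4] / [5]
  Insert 1 (step 6): P = [1, 5] / [3, 6] / [4] / [7];  Q = [1, 2] / [3, 4] / [5] / [6]
  Insert 2 (step 7): P = [1, 2] / [3, 5] / [4, 6] / [7];  Q = [1, 2] / [3, 4] / [5, 7] / [6]
Final shape: (2, 2, 2, 1).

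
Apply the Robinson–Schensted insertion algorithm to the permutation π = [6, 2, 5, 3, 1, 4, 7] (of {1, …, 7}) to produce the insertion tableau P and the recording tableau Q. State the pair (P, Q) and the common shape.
P = [1, 3, 4, 7] / [2] / [5] / [6];  Q = [1, 3, 6, 7] / [2] / [4] / [5];  common shape = (4, 1, 1, 1)

Row-insert the values π_1, π_2, … into P one at a time, bumping the leftmost entry strictly greater than the inserted value down to the next row. The recording tableau Q records, in position (i, j), the step at which that cell was added to P.
  Insert 6 (step 1): P = [6];  Q = [1]
  Insert 2 (step 2): P = [2] / [6];  Q = [1] / [2]
  Insert 5 (step 3): P = [2, 5] / [6];  Q = [1, 3] / [2]
  Insert 3 (step 4): P = [2, 3] / [5] / [6];  Q = [1, 3] / [2] / [4]
  Insert 1 (step 5): P = [1, 3] / [2] / [5] / [6];  Q = [1, 3] / [2] / [4] / [5]
  Insert 4 (step 6): P = [1, 3, 4] / [2] / [5] / [6];  Q = [1, 3, 6] / [2] / [4] / [5]
  Insert 7 (step 7): P = [1, 3, 4, 7] / [2] / [5] / [6];  Q = [1, 3, 6, 7] / [2] / [4] / [5]
Final shape: (4, 1, 1, 1).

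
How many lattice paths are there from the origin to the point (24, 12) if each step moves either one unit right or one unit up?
Number of paths = 1251677700

A monotone lattice path from (0, 0) to (24, 12) consists of 24 east steps and 12 north steps in some order, so it is determined by which 24 of the 36 steps are east. The count is C(36, 24) = 1251677700.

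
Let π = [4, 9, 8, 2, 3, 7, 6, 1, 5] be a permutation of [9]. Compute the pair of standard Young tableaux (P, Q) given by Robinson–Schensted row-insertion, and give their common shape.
P = [1, 3, 5] / [2, 6] / [4, 7] / [8] / [9];  Q = [1, 2, 6] / [3, 5] / [4, 9] / [7] / [8];  common shape = (3, 2, 2, 1, 1)

Row-insert the values π_1, π_2, … into P one at a time, bumping the leftmost entry strictly greater than the inserted value down to the next row. The recording tableau Q records, in position (i, j), the step at which that cell was added to P.
  Insert 4 (step 1): P = [4];  Q = [1]
  Insert 9 (step 2): P = [4, 9];  Q = [1, 2]
  Insert 8 (step 3): P = [4, 8] / [9];  Q = [1, 2] / [3]
  Insert 2 (step 4): P = [2, 8] / [4] / [9];  Q = [1, 2] / [3] / [4]
  Insert 3 (step 5): P = [2, 3] / [4, 8] / [9];  Q = [1, 2] / [3, 5] / [4]
  Insert 7 (step 6): P = [2, 3, 7] / [4, 8] / [9];  Q = [1, 2, 6] / [3, 5] / [4]
  Insert 6 (step 7): P = [2, 3, 6] / [4, 7] / [8] / [9];  Q = [1, 2, 6] / [3, 5] / [4] / [7]
  Insert 1 (step 8): P = [1, 3, 6] / [2, 7] / [4] / [8] / [9];  Q = [1, 2, 6] / [3, 5] / [4] / [7] / [8]
  Insert 5 (step 9): P = [1, 3, 5] / [2, 6] / [4, 7] / [8] / [9];  Q = [1, 2, 6] / [3, 5] / [4, 9] / [7] / [8]
Final shape: (3, 2, 2, 1, 1).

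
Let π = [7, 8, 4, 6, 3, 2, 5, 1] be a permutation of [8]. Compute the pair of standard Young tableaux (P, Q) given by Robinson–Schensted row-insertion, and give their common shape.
P = [1, 5] / [2, 6] / [3, 8] / [4] / [7];  Q = [1, 2] / [3, 4] / [5, 7] / [6] / [8];  common shape = (2, 2, 2, 1, 1)

Row-insert the values π_1, π_2, … into P one at a time, bumping the leftmost entry strictly greater than the inserted value down to the next row. The recording tableau Q records, in position (i, j), the step at which that cell was added to P.
  Insert 7 (step 1): P = [7];  Q = [1]
  Insert 8 (step 2): P = [7, 8];  Q = [1, 2]
  Insert 4 (step 3): P = [4, 8] / [7];  Q = [1, 2] / [3]
  Insert 6 (step 4): P = [4, 6] / [7, 8];  Q = [1, 2] / [3, 4]
  Insert 3 (step 5): P = [3, 6] / [4, 8] / [7];  Q = [1, 2] / [3, 4] / [5]
  Insert 2 (step 6): P = [2, 6] / [3, 8] / [4] / [7];  Q = [1, 2] / [3, 4] / [5] / [6]
  Insert 5 (step 7): P = [2, 5] / [3, 6] / [4, 8] / [7];  Q = [1, 2] / [3, 4] / [5, 7] / [6]
  Insert 1 (step 8): P = [1, 5] / [2, 6] / [3, 8] / [4] / [7];  Q = [1, 2] / [3, 4] / [5, 7] / [6] / [8]
Final shape: (2, 2, 2, 1, 1).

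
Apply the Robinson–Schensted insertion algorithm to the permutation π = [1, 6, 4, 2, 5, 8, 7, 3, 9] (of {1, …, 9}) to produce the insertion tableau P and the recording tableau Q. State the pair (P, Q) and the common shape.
P = [1, 2, 3, 7, 9] / [4, 5] / [6, 8];  Q = [1, 2, 5, 6, 9] / [3, 7] / [4, 8];  common shape = (5, 2, 2)

Row-insert the values π_1, π_2, … into P one at a time, bumping the leftmost entry strictly greater than the inserted value down to the next row. The recording tableau Q records, in position (i, j), the step at which that cell was added to P.
  Insert 1 (step 1): P = [1];  Q = [1]
  Insert 6 (step 2): P = [1, 6];  Q = [1, 2]
  Insert 4 (step 3): P = [1, 4] / [6];  Q = [1, 2] / [3]
  Insert 2 (step 4): P = [1, 2] / [4] / [6];  Q = [1, 2] / [3] / [4]
  Insert 5 (step 5): P = [1, 2, 5] / [4] / [6];  Q = [1, 2, 5] / [3] / [4]
  Insert 8 (step 6): P = [1, 2, 5, 8] / [4] / [6];  Q = [1, 2, 5, 6] / [3] / [4]
  Insert 7 (step 7): P = [1, 2, 5, 7] / [4, 8] / [6];  Q = [1, 2, 5, 6] / [3, 7] / [4]
  Insert 3 (step 8): P = [1, 2, 3, 7] / [4, 5] / [6, 8];  Q = [1, 2, 5, 6] / [3, 7] / [4, 8]
  Insert 9 (step 9): P = [1, 2, 3, 7, 9] / [4, 5] / [6, 8];  Q = [1, 2, 5, 6, 9] / [3, 7] / [4, 8]
Final shape: (5, 2, 2).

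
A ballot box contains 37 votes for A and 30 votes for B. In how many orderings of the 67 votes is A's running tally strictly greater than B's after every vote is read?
Strict-lead orderings = 1043699033810088656

Total orderings of the 67 votes with 37 for A: C(67, 37) = 9989690752182277136. By the Bertrand ballot formula (Cycle Lemma / reflection principle), the number of orderings in which A is strictly ahead of B throughout is (p − q)/(p + q) · C(p + q, p) = (37 − 30)/(37 + 30) · 9989690752182277136 = 1043699033810088656.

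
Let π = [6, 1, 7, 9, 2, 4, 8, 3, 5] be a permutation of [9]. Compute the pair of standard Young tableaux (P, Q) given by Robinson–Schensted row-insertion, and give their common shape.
P = [1, 2, 3, 5] / [4, 7, 8] / [6, 9];  Q = [1, 3, 4, 7] / [2, 5, 6] / [8, 9];  common shape = (4, 3, 2)

Row-insert the values π_1, π_2, … into P one at a time, bumping the leftmost entry strictly greater than the inserted value down to the next row. The recording tableau Q records, in position (i, j), the step at which that cell was added to P.
  Insert 6 (step 1): P = [6];  Q = [1]
  Insert 1 (step 2): P = [1] / [6];  Q = [1] / [2]
  Insert 7 (step 3): P = [1, 7] / [6];  Q = [1, 3] / [2]
  Insert 9 (step 4): P = [1, 7, 9] / [6];  Q = [1, 3, 4] / [2]
  Insert 2 (step 5): P = [1, 2, 9] / [6, 7];  Q = [1, 3, 4] / [2, 5]
  Insert 4 (step 6): P = [1, 2, 4] / [6, 7, 9];  Q = [1, 3, 4] / [2, 5, 6]
  Insert 8 (step 7): P = [1, 2, 4, 8] / [6, 7, 9];  Q = [1, 3, 4, 7] / [2, 5, 6]
  Insert 3 (step 8): P = [1, 2, 3, 8] / [4, 7, 9] / [6];  Q = [1, 3, 4, 7] / [2, 5, 6] / [8]
  Insert 5 (step 9): P = [1, 2, 3, 5] / [4, 7, 8] / [6, 9];  Q = [1, 3, 4, 7] / [2, 5, 6] / [8, 9]
Final shape: (4, 3, 2).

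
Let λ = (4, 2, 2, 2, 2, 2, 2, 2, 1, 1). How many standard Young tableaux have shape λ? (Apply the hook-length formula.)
# SYT of shape (4, 2, 2, 2, 2, 2, 2, 2, 1, 1) = 1534896

Hook-length formula: f^λ = n! / Π hook(c), product over all cells c of the Young diagram. For λ = (4, 2, 2, 2, 2, 2, 2, 2, 1, 1), n = 20 boxes. Hook lengths by row (left-to-right, top-to-bottom): [13, 10, 2, 1]; [10, 7]; [9, 6]; [8, 5]; [7, 4]; [6, 3]; [5, 2]; [4, 1]; [2]; [1]. Product of hooks = 1585059840000. So f^λ = 20! / 1585059840000 = 2432902008176640000 / 1585059840000 = 1534896.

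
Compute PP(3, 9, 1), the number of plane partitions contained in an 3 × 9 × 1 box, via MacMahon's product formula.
PP(3, 9, 1) = 220

Evaluate the triple product over i = 1..3, j = 1..9, k = 1..1. The factors are (2/1) · (3/2) · (4/3) · (5/4) · (6/5) · (7/6) · (8/7) · (9/8) · … (27 factors total). The numerators and denominators telescope so the product is an integer; carrying out the multiplication exactly gives PP(3, 9, 1) = 220.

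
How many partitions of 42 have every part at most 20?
p(42, parts ≤ 20) = 49668

Use the recurrence p(n, m) = p(n, m−1) + p(n−m, m): either the largest part is < m (count p(n, m−1)) or the largest part is exactly m (remove one copy of m, count p(n−m, m)). With p(0, ·) = 1 this gives p(42, parts ≤ 20) = 49668. (By conjugating Young diagrams, this also counts partitions of 42 into at most 20 parts.)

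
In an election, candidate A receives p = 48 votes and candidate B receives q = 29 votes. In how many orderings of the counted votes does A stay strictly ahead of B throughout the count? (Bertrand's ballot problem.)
Strict-lead orderings = 326385840027712089100

Total orderings of the 77 votes with 48 for A: C(77, 48) = 1322721562217570045300. By the Bertrand ballot formula (Cycle Lemma / reflection principle), the number of orderings in which A is strictly ahead of B throughout is (p − q)/(p + q) · C(p + q, p) = (48 − 29)/(48 + 29) · 1322721562217570045300 = 326385840027712089100.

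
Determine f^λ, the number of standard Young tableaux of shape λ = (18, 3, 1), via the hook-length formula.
# SYT of shape (18, 3, 1) = 17556

Hook-length formula: f^λ = n! / Π hook(c), product over all cells c of the Young diagram. For λ = (18, 3, 1), n = 22 boxes. Hook lengths by row (left-to-right, top-to-bottom): [20, 18, 17, 15, 14, 13, 12, 11, 10, 9, 8, 7, 6, 5, 4, 3, 2, 1]; [4, 2, 1]; [1]. Product of hooks = 64023737057280000. So f^λ = 22! / 64023737057280000 = 1124000727777607680000 / 64023737057280000 = 17556.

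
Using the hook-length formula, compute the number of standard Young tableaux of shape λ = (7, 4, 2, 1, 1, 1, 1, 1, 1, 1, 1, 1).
# SYT of shape (7, 4, 2, 1, 1, 1, 1, 1, 1, 1, 1, 1) = 96996900

Hook-length formula: f^λ = n! / Π hook(c), product over all cells c of the Young diagram. For λ = (7, 4, 2, 1, 1, 1, 1, 1, 1, 1, 1, 1), n = 22 boxes. Hook lengths by row (left-to-right, top-to-bottom): [18, 8, 6, 5, 3, 2, 1]; [14, 4, 2, 1]; [11, 1]; [9]; [8]; [7]; [6]; [5]; [4]; [3]; [2]; [1]. Product of hooks = 11588006707200. So f^λ = 22! / 11588006707200 = 1124000727777607680000 / 11588006707200 = 96996900.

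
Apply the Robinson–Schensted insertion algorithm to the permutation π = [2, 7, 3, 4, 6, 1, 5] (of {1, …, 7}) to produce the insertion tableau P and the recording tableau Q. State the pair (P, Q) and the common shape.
P = [1, 3, 4, 5] / [2, 6] / [7];  Q = [1, 2, 4, 5] / [3, 7] / [6];  common shape = (4, 2, 1)

Row-insert the values π_1, π_2, … into P one at a time, bumping the leftmost entry strictly greater than the inserted value down to the next row. The recording tableau Q records, in position (i, j), the step at which that cell was added to P.
  Insert 2 (step 1): P = [2];  Q = [1]
  Insert 7 (step 2): P = [2, 7];  Q = [1, 2]
  Insert 3 (step 3): P = [2, 3] / [7];  Q = [1, 2] / [3]
  Insert 4 (step 4): P = [2, 3, 4] / [7];  Q = [1, 2, 4] / [3]
  Insert 6 (step 5): P = [2, 3, 4, 6] / [7];  Q = [1, 2, 4, 5] / [3]
  Insert 1 (step 6): P = [1, 3, 4, 6] / [2] / [7];  Q = [1, 2, 4, 5] / [3] / [6]
  Insert 5 (step 7): P = [1, 3, 4, 5] / [2, 6] / [7];  Q = [1, 2, 4, 5] / [3, 7] / [6]
Final shape: (4, 2, 1).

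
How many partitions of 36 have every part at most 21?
p(36, parts ≤ 21) = 17469

Use the recurrence p(n, m) = p(n, m−1) + p(n−m, m): either the largest part is < m (count p(n, m−1)) or the largest part is exactly m (remove one copy of m, count p(n−m, m)). With p(0, ·) = 1 this gives p(36, parts ≤ 21) = 17469. (By conjugating Young diagrams, this also counts partitions of 36 into at most 21 parts.)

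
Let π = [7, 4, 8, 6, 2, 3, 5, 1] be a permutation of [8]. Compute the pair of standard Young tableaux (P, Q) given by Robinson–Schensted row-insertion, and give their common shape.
P = [1, 3, 5] / [2, 6] / [4, 8] / [7];  Q = [1, 3, 7] / [2, 4] / [5, 6] / [8];  common shape = (3, 2, 2, 1)

Row-insert the values π_1, π_2, … into P one at a time, bumping the leftmost entry strictly greater than the inserted value down to the next row. The recording tableau Q records, in position (i, j), the step at which that cell was added to P.
  Insert 7 (step 1): P = [7];  Q = [1]
  Insert 4 (step 2): P = [4] / [7];  Q = [1] / [2]
  Insert 8 (step 3): P = [4, 8] / [7];  Q = [1, 3] / [2]
  Insert 6 (step 4): P = [4, 6] / [7, 8];  Q = [1, 3] / [2, 4]
  Insert 2 (step 5): P = [2, 6] / [4, 8] / [7];  Q = [1, 3] / [2, 4] / [5]
  Insert 3 (step 6): P = [2, 3] / [4, 6] / [7, 8];  Q = [1, 3] / [2, 4] / [5, 6]
  Insert 5 (step 7): P = [2, 3, 5] / [4, 6] / [7, 8];  Q = [1, 3, 7] / [2, 4] / [5, 6]
  Insert 1 (step 8): P = [1, 3, 5] / [2, 6] / [4, 8] / [7];  Q = [1, 3, 7] / [2, 4] / [5, 6] / [8]
Final shape: (3, 2, 2, 1).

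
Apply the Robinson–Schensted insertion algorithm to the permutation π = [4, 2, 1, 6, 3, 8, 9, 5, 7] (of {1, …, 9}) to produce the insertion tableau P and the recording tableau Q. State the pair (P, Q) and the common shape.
P = [1, 3, 5, 7] / [2, 6, 8, 9] / [4];  Q = [1, 4, 6, 7] / [2, 5, 8, 9] / [3];  common shape = (4, 4, 1)

Row-insert the values π_1, π_2, … into P one at a time, bumping the leftmost entry strictly greater than the inserted value down to the next row. The recording tableau Q records, in position (i, j), the step at which that cell was added to P.
  Insert 4 (step 1): P = [4];  Q = [1]
  Insert 2 (step 2): P = [2] / [4];  Q = [1] / [2]
  Insert 1 (step 3): P = [1] / [2] / [4];  Q = [1] / [2] / [3]
  Insert 6 (step 4): P = [1, 6] / [2] / [4];  Q = [1, 4] / [2] / [3]
  Insert 3 (step 5): P = [1, 3] / [2, 6] / [4];  Q = [1, 4] / [2, 5] / [3]
  Insert 8 (step 6): P = [1, 3, 8] / [2, 6] / [4];  Q = [1, 4, 6] / [2, 5] / [3]
  Insert 9 (step 7): P = [1, 3, 8, 9] / [2, 6] / [4];  Q = [1, 4, 6, 7] / [2, 5] / [3]
  Insert 5 (step 8): P = [1, 3, 5, 9] / [2, 6, 8] / [4];  Q = [1, 4, 6, 7] / [2, 5, 8] / [3]
  Insert 7 (step 9): P = [1, 3, 5, 7] / [2, 6, 8, 9] / [4];  Q = [1, 4, 6, 7] / [2, 5, 8, 9] / [3]
Final shape: (4, 4, 1).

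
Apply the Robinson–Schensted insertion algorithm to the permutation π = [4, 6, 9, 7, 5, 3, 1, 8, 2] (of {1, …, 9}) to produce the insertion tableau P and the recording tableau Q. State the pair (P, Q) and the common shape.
P = [1, 2, 7, 8] / [3, 5] / [4] / [6] / [9];  Q = [1, 2, 3, 8] / [4, 9] / [5] / [6] / [7];  common shape = (4, 2, 1, 1, 1)

Row-insert the values π_1, π_2, … into P one at a time, bumping the leftmost entry strictly greater than the inserted value down to the next row. The recording tableau Q records, in position (i, j), the step at which that cell was added to P.
  Insert 4 (step 1): P = [4];  Q = [1]
  Insert 6 (step 2): P = [4, 6];  Q = [1, 2]
  Insert 9 (step 3): P = [4, 6, 9];  Q = [1, 2, 3]
  Insert 7 (step 4): P = [4, 6, 7] / [9];  Q = [1, 2, 3] / [4]
  Insert 5 (step 5): P = [4, 5, 7] / [6] / [9];  Q = [1, 2, 3] / [4] / [5]
  Insert 3 (step 6): P = [3, 5, 7] / [4] / [6] / [9];  Q = [1, 2, 3] / [4] / [5] / [6]
  Insert 1 (step 7): P = [1, 5, 7] / [3] / [4] / [6] / [9];  Q = [1, 2, 3] / [4] / [5] / [6] / [7]
  Insert 8 (step 8): P = [1, 5, 7, 8] / [3] / [4] / [6] / [9];  Q = [1, 2, 3, 8] / [4] / [5] / [6] / [7]
  Insert 2 (step 9): P = [1, 2, 7, 8] / [3, 5] / [4] / [6] / [9];  Q = [1, 2, 3, 8] / [4, 9] / [5] / [6] / [7]
Final shape: (4, 2, 1, 1, 1).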